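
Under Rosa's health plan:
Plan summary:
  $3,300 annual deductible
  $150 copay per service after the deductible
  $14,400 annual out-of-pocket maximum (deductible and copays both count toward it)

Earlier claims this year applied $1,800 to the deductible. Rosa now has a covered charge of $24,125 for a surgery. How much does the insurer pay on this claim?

$22,475

Deductible still to meet: $3,300 − $1,800 = $1,500.
That leaves $24,125 − $1,500 = $22,625 for the copay.
Copay on this service: $150.
Patient responsibility before any cap: $1,500 + $150 = $1,650.
Cumulative spending $1,800 + $1,650 = $3,450 stays under the $14,400 maximum.
The insurer covers the remainder: $24,125 − $1,650 = $22,475.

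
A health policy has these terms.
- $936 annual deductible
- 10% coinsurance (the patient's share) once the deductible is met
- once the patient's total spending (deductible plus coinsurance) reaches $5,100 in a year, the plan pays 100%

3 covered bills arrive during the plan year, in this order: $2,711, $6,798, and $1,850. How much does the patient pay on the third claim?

$185

Bill 1, $2,711: $936 to deductible, leaving $1,775; 10% of $1,775 = $177.50. Patient owes $1,113.50 (running OOP $1,113.50).
Bill 2, $6,798: deductible met; 10% of $6,798 = $679.80. Patient pays $679.80; OOP now $1,793.30.
Bill 3, $1,850: deductible already satisfied, so patient's share is 10% × $1,850 = $185. Patient owes $185 (running OOP $1,978.30).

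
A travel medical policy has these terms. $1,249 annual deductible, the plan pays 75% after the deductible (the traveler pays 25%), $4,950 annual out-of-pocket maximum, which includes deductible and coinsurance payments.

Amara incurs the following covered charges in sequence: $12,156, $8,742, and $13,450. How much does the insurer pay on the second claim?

Claim 1 — $12,156: $1,249 finishes the deductible; $10,907 goes to coinsurance; traveler's 25% is $2,726.75. Traveler pays $3,975.75; OOP now $3,975.75. Plan pays $12,156 − $3,975.75 = $8,180.25.
Claim 2 — $8,742: 25% coinsurance on $8,742 = $2,185.50. Adding that to $3,975.75 gives $6,161.25, past the $4,950 cap; traveler pays only $4,950 − $3,975.75 = $974.25. Insurer: $8,742 − $974.25 = $7,767.75.

$7,767.75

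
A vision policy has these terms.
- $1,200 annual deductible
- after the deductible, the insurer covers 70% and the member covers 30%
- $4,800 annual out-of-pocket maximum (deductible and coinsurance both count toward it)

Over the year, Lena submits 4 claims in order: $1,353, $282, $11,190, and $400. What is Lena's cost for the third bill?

$3,357

Claim 1 ($1,353): $1,200 to deductible, leaving $153; member's 30% is $45.90. Member owes $1,245.90 (running OOP $1,245.90).
Claim 2 ($282): deductible met; 30% of $282 = $84.60. Member pays $84.60; OOP now $1,330.50.
Claim 3 ($11,190): 30% coinsurance on $11,190 = $3,357. Cost to member: $3,357. OOP to date $4,687.50.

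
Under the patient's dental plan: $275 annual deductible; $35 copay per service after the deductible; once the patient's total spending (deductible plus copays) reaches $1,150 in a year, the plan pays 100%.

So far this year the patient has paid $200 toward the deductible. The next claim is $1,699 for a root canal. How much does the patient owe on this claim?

$110

Deductible still to meet: $275 − $200 = $75.
That leaves $1,699 − $75 = $1,624 for the copay.
Copay on this service: $35.
That puts the patient's cost at $75 + $35 = $110 before any cap.
Cumulative spending $200 + $110 = $310 stays under the $1,150 maximum.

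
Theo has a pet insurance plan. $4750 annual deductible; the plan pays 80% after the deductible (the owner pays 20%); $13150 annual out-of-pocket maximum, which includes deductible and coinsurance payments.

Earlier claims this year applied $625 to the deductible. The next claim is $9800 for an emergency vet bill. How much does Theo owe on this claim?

$5260

Remaining deductible: $4750 − $625 = $4125.
The remaining $5675 (= $9800 − $4125) moves to coinsurance.
Owner's 20% share of $5675 is $1135.
So the owner owes $4125 + $1135 = $5260 before any cap.
Year-to-date out-of-pocket becomes $625 + $5260 = $5885, still under the $13150 maximum, so no cap applies.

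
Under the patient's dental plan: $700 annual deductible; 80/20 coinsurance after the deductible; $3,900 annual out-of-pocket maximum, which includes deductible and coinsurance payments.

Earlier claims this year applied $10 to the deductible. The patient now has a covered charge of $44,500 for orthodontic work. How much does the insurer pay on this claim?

Deductible still to meet: $700 − $10 = $690.
The remaining $43,810 (= $44,500 − $690) moves to coinsurance.
Coinsurance: $43,810 × 20% = $8,762.
That puts the patient's cost at $690 + $8,762 = $9,452 before any cap.
Adding $9,452 to the $10 already spent would give $9,462, which exceeds the $3,900 cap; the patient pays just $3,900 − $10 = $3,890.
Insurer pays the balance: $44,500 − $3,890 = $40,610.

$40,610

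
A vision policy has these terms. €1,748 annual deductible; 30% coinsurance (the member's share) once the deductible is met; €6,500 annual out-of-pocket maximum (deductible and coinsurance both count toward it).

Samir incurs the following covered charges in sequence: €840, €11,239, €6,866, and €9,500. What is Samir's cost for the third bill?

#1 (€840): fully absorbed by the deductible. Member pays €840; OOP now €840.
#2 (€11,239): deductible takes €908, €10,331 remains; coinsurance €10,331 × 30% = €3,099.30. Member pays €4,007.30; OOP now €4,847.30.
#3 (€6,866): deductible met; 30% of €6,866 = €2,059.80. That would push OOP to €6,907.10, over the €6,500 cap, so member pays €6,500 − €4,847.30 = €1,652.70.

€1,652.70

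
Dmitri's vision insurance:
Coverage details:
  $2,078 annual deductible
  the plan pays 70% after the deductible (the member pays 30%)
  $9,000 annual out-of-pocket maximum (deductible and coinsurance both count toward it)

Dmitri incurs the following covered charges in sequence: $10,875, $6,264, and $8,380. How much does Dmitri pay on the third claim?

$2,403.70

Claim 1 ($10,875): $2,078 to deductible, leaving $8,797; 30% of $8,797 = $2,639.10. Member owes $4,717.10 (running OOP $4,717.10).
Claim 2 ($6,264): deductible already satisfied, so member's share is 30% × $6,264 = $1,879.20. Member owes $1,879.20 (running OOP $6,596.30).
Claim 3 ($8,380): deductible met; 30% of $8,380 = $2,514. Adding that to $6,596.30 gives $9,110.30, past the $9,000 cap; member pays only $9,000 − $6,596.30 = $2,403.70.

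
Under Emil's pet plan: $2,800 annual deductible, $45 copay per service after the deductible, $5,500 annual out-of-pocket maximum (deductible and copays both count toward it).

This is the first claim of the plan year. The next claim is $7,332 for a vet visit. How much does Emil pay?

$2,845

The full $2,800 deductible is still open; $2,800 of this bill applies to it.
The remaining $4,532 (= $7,332 − $2,800) moves to the copay.
Copay on this service: $45.
That puts the owner's cost at $2,800 + $45 = $2,845 before any cap.
Total out-of-pocket so far would be $0 + $2,845 = $2,845, below the $5,500 cap — no reduction.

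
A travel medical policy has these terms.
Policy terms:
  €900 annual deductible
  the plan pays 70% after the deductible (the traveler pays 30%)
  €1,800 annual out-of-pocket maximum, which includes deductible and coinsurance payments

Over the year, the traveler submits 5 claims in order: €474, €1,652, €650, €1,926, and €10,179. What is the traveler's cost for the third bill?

Claim 1 — €474: all of it applies to the deductible. Traveler owes €474 (running OOP €474).
Claim 2 — €1,652: €426 finishes the deductible; €1,226 goes to coinsurance; coinsurance €1,226 × 30% = €367.80. Traveler owes €793.80 (running OOP €1,267.80).
Claim 3 — €650: 30% coinsurance on €650 = €195. Traveler pays €195; OOP now €1,462.80.

€195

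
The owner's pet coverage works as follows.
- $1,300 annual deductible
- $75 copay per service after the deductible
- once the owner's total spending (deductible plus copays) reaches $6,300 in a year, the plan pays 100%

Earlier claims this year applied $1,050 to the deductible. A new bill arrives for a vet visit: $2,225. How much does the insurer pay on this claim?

$1,900

Remaining deductible: $1,300 − $1,050 = $250.
After the $250 deductible portion, $2,225 − $250 = $1,975 is subject to the copay.
Copay on this service: $75.
So the owner owes $250 + $75 = $325 before any cap.
Year-to-date out-of-pocket becomes $1,050 + $325 = $1,375, still under the $6,300 maximum, so no cap applies.
The insurer covers the remainder: $2,225 − $325 = $1,900.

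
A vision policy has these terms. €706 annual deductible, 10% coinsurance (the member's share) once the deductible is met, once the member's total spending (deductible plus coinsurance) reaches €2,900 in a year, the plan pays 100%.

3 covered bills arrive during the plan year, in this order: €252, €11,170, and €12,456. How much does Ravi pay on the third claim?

Bill 1, €252: all of it applies to the deductible. Member owes €252 (running OOP €252).
Bill 2, €11,170: deductible takes €454, €10,716 remains; coinsurance €10,716 × 10% = €1,071.60. Member owes €1,525.60 (running OOP €1,777.60).
Bill 3, €12,456: deductible already satisfied, so member's share is 10% × €12,456 = €1,245.60. OOP would hit €3,023.20 > €2,900, so the cap limits the member to €2,900 − €1,777.60 = €1,122.40.

€1,122.40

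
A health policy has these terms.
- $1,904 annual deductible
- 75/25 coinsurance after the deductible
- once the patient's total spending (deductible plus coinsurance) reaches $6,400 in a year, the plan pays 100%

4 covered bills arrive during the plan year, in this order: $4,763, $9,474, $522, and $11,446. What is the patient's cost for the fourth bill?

$1,282.25

Bill 1, $4,763: $1,904 to deductible, leaving $2,859; coinsurance $2,859 × 25% = $714.75. Patient pays $2,618.75; OOP now $2,618.75.
Bill 2, $9,474: deductible already satisfied, so patient's share is 25% × $9,474 = $2,368.50. Patient pays $2,368.50; OOP now $4,987.25.
Bill 3, $522: 25% coinsurance on $522 = $130.50. Patient pays $130.50; OOP now $5,117.75.
Bill 4, $11,446: deductible met; 25% of $11,446 = $2,861.50. That would push OOP to $7,979.25, over the $6,400 cap, so patient pays $6,400 − $5,117.75 = $1,282.25.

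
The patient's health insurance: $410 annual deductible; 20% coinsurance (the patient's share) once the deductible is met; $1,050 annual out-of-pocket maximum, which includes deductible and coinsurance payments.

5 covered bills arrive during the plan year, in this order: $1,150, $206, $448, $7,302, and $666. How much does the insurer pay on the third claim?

Claim 1 — $1,150: $410 finishes the deductible; $740 goes to coinsurance; coinsurance $740 × 20% = $148. Cost to patient: $558. OOP to date $558. Insurer: $1,150 − $558 = $592.
Claim 2 — $206: 20% coinsurance on $206 = $41.20. Patient owes $41.20 (running OOP $599.20). Insurer: $206 − $41.20 = $164.80.
Claim 3 — $448: deductible met; 20% of $448 = $89.60. Patient owes $89.60 (running OOP $688.80). Insurer: $448 − $89.60 = $358.40.

$358.40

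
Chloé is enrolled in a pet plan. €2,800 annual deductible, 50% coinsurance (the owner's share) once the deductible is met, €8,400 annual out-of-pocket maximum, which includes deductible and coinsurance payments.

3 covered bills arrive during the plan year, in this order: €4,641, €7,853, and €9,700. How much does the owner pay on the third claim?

#1 (€4,641): €2,800 to deductible, leaving €1,841; coinsurance €1,841 × 50% = €920.50. Owner owes €3,720.50 (running OOP €3,720.50).
#2 (€7,853): deductible already satisfied, so owner's share is 50% × €7,853 = €3,926.50. Owner owes €3,926.50 (running OOP €7,647).
#3 (€9,700): deductible met; 50% of €9,700 = €4,850. OOP would hit €12,497 > €8,400, so the cap limits the owner to €8,400 − €7,647 = €753.

€753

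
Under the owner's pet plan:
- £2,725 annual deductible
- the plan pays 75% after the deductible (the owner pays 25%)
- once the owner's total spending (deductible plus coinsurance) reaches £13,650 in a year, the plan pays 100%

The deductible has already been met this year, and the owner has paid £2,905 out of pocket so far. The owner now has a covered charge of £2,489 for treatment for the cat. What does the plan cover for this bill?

With the deductible met, the entire £2,489 is subject to coinsurance.
25% of £2,489 = £622.25 falls to the owner.
Cumulative spending £2,905 + £622.25 = £3,527.25 stays under the £13,650 maximum.
The plan picks up £2,489 − £622.25 = £1,866.75.

£1,866.75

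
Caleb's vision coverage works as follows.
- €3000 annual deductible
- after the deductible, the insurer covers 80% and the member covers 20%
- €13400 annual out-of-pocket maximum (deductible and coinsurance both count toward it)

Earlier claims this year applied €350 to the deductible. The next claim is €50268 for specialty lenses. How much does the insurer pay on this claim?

€38094.40

Remaining deductible: €3000 − €350 = €2650.
That leaves €50268 − €2650 = €47618 for coinsurance.
20% of €47618 = €9523.60 falls to the member.
Member responsibility before any cap: €2650 + €9523.60 = €12173.60.
Year-to-date out-of-pocket becomes €350 + €12173.60 = €12523.60, still under the €13400 maximum, so no cap applies.
Insurer pays the balance: €50268 − €12173.60 = €38094.40.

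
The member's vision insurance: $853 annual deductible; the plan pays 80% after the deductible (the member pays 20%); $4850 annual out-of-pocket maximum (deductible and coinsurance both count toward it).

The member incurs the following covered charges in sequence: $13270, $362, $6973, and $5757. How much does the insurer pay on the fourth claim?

$5710.40

Claim 1 — $13270: $853 to deductible, leaving $12417; member's 20% is $2483.40. Member owes $3336.40 (running OOP $3336.40). Plan pays $13270 − $3336.40 = $9933.60.
Claim 2 — $362: deductible met; 20% of $362 = $72.40. Member owes $72.40 (running OOP $3408.80). Insurer: $362 − $72.40 = $289.60.
Claim 3 — $6973: deductible met; 20% of $6973 = $1394.60. Cost to member: $1394.60. OOP to date $4803.40. Plan pays $6973 − $1394.60 = $5578.40.
Claim 4 — $5757: deductible already satisfied, so member's share is 20% × $5757 = $1151.40. That would push OOP to $5954.80, over the $4850 cap, so member pays $4850 − $4803.40 = $46.60. Insurer: $5757 − $46.60 = $5710.40.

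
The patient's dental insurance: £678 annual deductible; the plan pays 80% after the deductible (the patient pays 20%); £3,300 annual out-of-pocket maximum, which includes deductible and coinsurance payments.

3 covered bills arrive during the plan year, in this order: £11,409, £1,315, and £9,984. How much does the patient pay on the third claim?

Bill 1, £11,409: deductible takes £678, £10,731 remains; patient's 20% is £2,146.20. Patient pays £2,824.20; OOP now £2,824.20.
Bill 2, £1,315: deductible met; 20% of £1,315 = £263. Patient owes £263 (running OOP £3,087.20).
Bill 3, £9,984: 20% coinsurance on £9,984 = £1,996.80. Adding that to £3,087.20 gives £5,084, past the £3,300 cap; patient pays only £3,300 − £3,087.20 = £212.80.

£212.80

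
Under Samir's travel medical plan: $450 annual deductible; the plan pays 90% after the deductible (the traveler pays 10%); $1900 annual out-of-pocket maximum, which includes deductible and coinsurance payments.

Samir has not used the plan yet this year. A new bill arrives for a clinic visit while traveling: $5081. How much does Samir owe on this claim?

Nothing has been paid toward the $450 deductible, so the first $450 of this charge is applied there.
After the $450 deductible portion, $5081 − $450 = $4631 is subject to coinsurance.
10% of $4631 = $463.10 falls to the traveler.
So the traveler owes $450 + $463.10 = $913.10 before any cap.
Total out-of-pocket so far would be $0 + $913.10 = $913.10, below the $1900 cap — no reduction.

$913.10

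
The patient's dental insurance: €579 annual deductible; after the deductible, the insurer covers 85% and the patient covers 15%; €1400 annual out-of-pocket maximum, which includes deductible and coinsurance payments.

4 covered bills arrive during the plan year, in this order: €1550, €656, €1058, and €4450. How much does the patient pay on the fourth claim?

Bill 1, €1550: €579 finishes the deductible; €971 goes to coinsurance; patient's 15% is €145.65. Cost to patient: €724.65. OOP to date €724.65.
Bill 2, €656: deductible met; 15% of €656 = €98.40. Patient pays €98.40; OOP now €823.05.
Bill 3, €1058: 15% coinsurance on €1058 = €158.70. Patient owes €158.70 (running OOP €981.75).
Bill 4, €4450: deductible met; 15% of €4450 = €667.50. Adding that to €981.75 gives €1649.25, past the €1400 cap; patient pays only €1400 − €981.75 = €418.25.

€418.25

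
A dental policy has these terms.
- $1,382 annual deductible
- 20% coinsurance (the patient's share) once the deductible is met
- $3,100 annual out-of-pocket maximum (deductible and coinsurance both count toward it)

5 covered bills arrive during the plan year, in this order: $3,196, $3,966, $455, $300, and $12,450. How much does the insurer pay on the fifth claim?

Claim 1 — $3,196: $1,382 to deductible, leaving $1,814; 20% of $1,814 = $362.80. Patient owes $1,744.80 (running OOP $1,744.80). Plan pays $3,196 − $1,744.80 = $1,451.20.
Claim 2 — $3,966: 20% coinsurance on $3,966 = $793.20. Patient owes $793.20 (running OOP $2,538). Plan pays $3,966 − $793.20 = $3,172.80.
Claim 3 — $455: 20% coinsurance on $455 = $91. Cost to patient: $91. OOP to date $2,629. Plan pays $455 − $91 = $364.
Claim 4 — $300: deductible already satisfied, so patient's share is 20% × $300 = $60. Patient owes $60 (running OOP $2,689). Insurer: $300 − $60 = $240.
Claim 5 — $12,450: 20% coinsurance on $12,450 = $2,490. OOP would hit $5,179 > $3,100, so the cap limits the patient to $3,100 − $2,689 = $411. Plan pays $12,450 − $411 = $12,039.

$12,039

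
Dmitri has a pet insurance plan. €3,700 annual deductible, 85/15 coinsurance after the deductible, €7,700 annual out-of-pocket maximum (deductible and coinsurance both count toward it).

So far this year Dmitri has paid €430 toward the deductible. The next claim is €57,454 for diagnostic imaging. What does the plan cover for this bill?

€50,184

Remaining deductible: €3,700 − €430 = €3,270.
After the €3,270 deductible portion, €57,454 − €3,270 = €54,184 is subject to coinsurance.
Owner's 15% share of €54,184 is €8,127.60.
So the owner owes €3,270 + €8,127.60 = €11,397.60 before any cap.
Adding €11,397.60 to the €430 already spent would give €11,827.60, which exceeds the €7,700 cap; the owner pays just €7,700 − €430 = €7,270.
The insurer covers the remainder: €57,454 − €7,270 = €50,184.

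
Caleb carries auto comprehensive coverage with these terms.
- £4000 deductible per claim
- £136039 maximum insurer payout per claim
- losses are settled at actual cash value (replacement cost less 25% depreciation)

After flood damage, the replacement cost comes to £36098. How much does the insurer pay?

£23073.50

Depreciate 25%: the covered value is £36098 × 0.75 = £27073.50.
Less the £4000 deductible: £27073.50 − £4000 = £23073.50.
£23073.50 is within the £136039 limit, so the insurer pays £23073.50.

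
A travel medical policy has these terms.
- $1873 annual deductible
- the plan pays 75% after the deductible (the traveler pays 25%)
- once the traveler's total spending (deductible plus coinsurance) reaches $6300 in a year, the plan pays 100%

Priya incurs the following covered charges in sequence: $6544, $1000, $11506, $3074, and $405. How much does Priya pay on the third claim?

#1 ($6544): $1873 finishes the deductible; $4671 goes to coinsurance; 25% of $4671 = $1167.75. Traveler pays $3040.75; OOP now $3040.75.
#2 ($1000): 25% coinsurance on $1000 = $250. Cost to traveler: $250. OOP to date $3290.75.
#3 ($11506): deductible met; 25% of $11506 = $2876.50. Traveler owes $2876.50 (running OOP $6167.25).

$2876.50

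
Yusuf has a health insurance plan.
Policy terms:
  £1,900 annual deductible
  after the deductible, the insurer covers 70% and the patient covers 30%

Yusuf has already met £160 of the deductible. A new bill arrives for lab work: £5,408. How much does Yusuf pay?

Deductible still to meet: £1,900 − £160 = £1,740.
That leaves £5,408 − £1,740 = £3,668 for coinsurance.
Patient's 30% share of £3,668 is £1,100.40.
Patient responsibility: £1,740 + £1,100.40 = £2,840.40.

£2,840.40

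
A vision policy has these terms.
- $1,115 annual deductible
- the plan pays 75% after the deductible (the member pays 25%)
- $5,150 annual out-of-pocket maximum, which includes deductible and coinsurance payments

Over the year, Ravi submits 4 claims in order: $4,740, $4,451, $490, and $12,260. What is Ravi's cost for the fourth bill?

#1 ($4,740): deductible takes $1,115, $3,625 remains; coinsurance $3,625 × 25% = $906.25. Member pays $2,021.25; OOP now $2,021.25.
#2 ($4,451): deductible already satisfied, so member's share is 25% × $4,451 = $1,112.75. Cost to member: $1,112.75. OOP to date $3,134.
#3 ($490): deductible met; 25% of $490 = $122.50. Member pays $122.50; OOP now $3,256.50.
#4 ($12,260): deductible met; 25% of $12,260 = $3,065. That would push OOP to $6,321.50, over the $5,150 cap, so member pays $5,150 − $3,256.50 = $1,893.50.

$1,893.50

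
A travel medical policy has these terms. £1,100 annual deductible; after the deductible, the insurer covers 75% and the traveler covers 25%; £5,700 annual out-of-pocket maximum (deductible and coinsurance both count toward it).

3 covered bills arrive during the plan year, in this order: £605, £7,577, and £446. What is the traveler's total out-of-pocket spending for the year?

Claim 1 — £605: fully absorbed by the deductible. Cost to traveler: £605. OOP to date £605.
Claim 2 — £7,577: £495 to deductible, leaving £7,082; 25% of £7,082 = £1,770.50. Cost to traveler: £2,265.50. OOP to date £2,870.50.
Claim 3 — £446: deductible met; 25% of £446 = £111.50. Traveler owes £111.50 (running OOP £2,982).
Summing the traveler's payments: £605 + £2,265.50 + £111.50 = £2,982.

£2,982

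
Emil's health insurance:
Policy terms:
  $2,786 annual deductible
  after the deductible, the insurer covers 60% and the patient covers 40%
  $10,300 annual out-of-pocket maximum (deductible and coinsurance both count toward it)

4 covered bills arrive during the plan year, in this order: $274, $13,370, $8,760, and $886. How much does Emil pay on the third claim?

$3,170.80

#1 ($274): entire amount goes to the deductible. Patient owes $274 (running OOP $274).
#2 ($13,370): $2,512 to deductible, leaving $10,858; coinsurance $10,858 × 40% = $4,343.20. Cost to patient: $6,855.20. OOP to date $7,129.20.
#3 ($8,760): deductible already satisfied, so patient's share is 40% × $8,760 = $3,504. OOP would hit $10,633.20 > $10,300, so the cap limits the patient to $10,300 − $7,129.20 = $3,170.80.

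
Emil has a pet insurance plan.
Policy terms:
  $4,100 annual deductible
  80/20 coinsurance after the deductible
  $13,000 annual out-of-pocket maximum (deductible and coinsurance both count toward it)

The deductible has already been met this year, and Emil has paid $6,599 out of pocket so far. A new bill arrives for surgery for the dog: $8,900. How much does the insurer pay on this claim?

With the deductible met, the entire $8,900 is subject to coinsurance.
Coinsurance: $8,900 × 20% = $1,780.
Cumulative spending $6,599 + $1,780 = $8,379 stays under the $13,000 maximum.
Insurer pays the balance: $8,900 − $1,780 = $7,120.

$7,120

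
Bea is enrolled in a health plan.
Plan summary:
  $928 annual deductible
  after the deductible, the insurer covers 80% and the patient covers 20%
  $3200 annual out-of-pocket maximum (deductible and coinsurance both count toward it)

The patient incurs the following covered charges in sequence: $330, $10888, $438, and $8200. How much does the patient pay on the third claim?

$87.60

Claim 1 ($330): fully absorbed by the deductible. Patient owes $330 (running OOP $330).
Claim 2 ($10888): $598 finishes the deductible; $10290 goes to coinsurance; coinsurance $10290 × 20% = $2058. Patient owes $2656 (running OOP $2986).
Claim 3 ($438): 20% coinsurance on $438 = $87.60. Cost to patient: $87.60. OOP to date $3073.60.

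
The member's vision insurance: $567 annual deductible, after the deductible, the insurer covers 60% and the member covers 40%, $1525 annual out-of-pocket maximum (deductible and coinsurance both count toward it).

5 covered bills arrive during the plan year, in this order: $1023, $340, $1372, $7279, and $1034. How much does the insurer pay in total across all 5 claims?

$9523

Bill 1, $1023: $567 to deductible, leaving $456; coinsurance $456 × 40% = $182.40. Cost to member: $749.40. OOP to date $749.40. Plan pays $1023 − $749.40 = $273.60.
Bill 2, $340: 40% coinsurance on $340 = $136. Member owes $136 (running OOP $885.40). Plan pays $340 − $136 = $204.
Bill 3, $1372: 40% coinsurance on $1372 = $548.80. Member pays $548.80; OOP now $1434.20. Plan pays $1372 − $548.80 = $823.20.
Bill 4, $7279: deductible met; 40% of $7279 = $2911.60. Adding that to $1434.20 gives $4345.80, past the $1525 cap; member pays only $1525 − $1434.20 = $90.80. Insurer: $7279 − $90.80 = $7188.20.
Bill 5, $1034: deductible already satisfied, so member's share is 40% × $1034 = $413.60. Adding that to $1525 gives $1938.60, past the $1525 cap; member pays only $1525 − $1525 = $0. Plan pays $1034 − $0 = $1034.
Insurer total = bills − member's total = $11048 − $1525 = $9523.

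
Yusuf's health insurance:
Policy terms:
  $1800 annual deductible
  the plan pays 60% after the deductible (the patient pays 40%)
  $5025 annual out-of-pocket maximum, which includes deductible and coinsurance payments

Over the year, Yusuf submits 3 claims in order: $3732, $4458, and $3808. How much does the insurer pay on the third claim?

Claim 1 — $3732: $1800 finishes the deductible; $1932 goes to coinsurance; patient's 40% is $772.80. Patient owes $2572.80 (running OOP $2572.80). Plan pays $3732 − $2572.80 = $1159.20.
Claim 2 — $4458: deductible already satisfied, so patient's share is 40% × $4458 = $1783.20. Patient pays $1783.20; OOP now $4356. Plan pays $4458 − $1783.20 = $2674.80.
Claim 3 — $3808: deductible already satisfied, so patient's share is 40% × $3808 = $1523.20. Adding that to $4356 gives $5879.20, past the $5025 cap; patient pays only $5025 − $4356 = $669. Plan pays $3808 − $669 = $3139.

$3139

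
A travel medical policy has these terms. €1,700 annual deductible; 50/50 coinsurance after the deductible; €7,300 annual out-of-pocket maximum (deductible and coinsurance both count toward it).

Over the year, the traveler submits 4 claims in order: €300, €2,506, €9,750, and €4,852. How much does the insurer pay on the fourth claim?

Claim 1 — €300: all of it applies to the deductible. Traveler pays €300; OOP now €300. Plan pays €300 − €300 = €0.
Claim 2 — €2,506: deductible takes €1,400, €1,106 remains; traveler's 50% is €553. Traveler pays €1,953; OOP now €2,253. Insurer: €2,506 − €1,953 = €553.
Claim 3 — €9,750: 50% coinsurance on €9,750 = €4,875. Traveler pays €4,875; OOP now €7,128. Plan pays €9,750 − €4,875 = €4,875.
Claim 4 — €4,852: deductible already satisfied, so traveler's share is 50% × €4,852 = €2,426. Adding that to €7,128 gives €9,554, past the €7,300 cap; traveler pays only €7,300 − €7,128 = €172. Insurer: €4,852 − €172 = €4,680.

€4,680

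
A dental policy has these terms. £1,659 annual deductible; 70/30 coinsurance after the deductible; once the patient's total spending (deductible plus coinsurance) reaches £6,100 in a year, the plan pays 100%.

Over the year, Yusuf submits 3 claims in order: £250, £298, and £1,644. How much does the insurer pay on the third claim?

Claim 1 (£250): entire amount goes to the deductible. Patient owes £250 (running OOP £250). Plan pays £250 − £250 = £0.
Claim 2 (£298): fully absorbed by the deductible. Patient pays £298; OOP now £548. Plan pays £298 − £298 = £0.
Claim 3 (£1,644): £1,111 to deductible, leaving £533; patient's 30% is £159.90. Patient pays £1,270.90; OOP now £1,818.90. Insurer: £1,644 − £1,270.90 = £373.10.

£373.10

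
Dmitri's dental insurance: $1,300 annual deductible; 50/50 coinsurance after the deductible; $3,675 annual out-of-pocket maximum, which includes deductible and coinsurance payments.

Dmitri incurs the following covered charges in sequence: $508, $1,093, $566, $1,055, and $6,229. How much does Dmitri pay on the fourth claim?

#1 ($508): fully absorbed by the deductible. Cost to patient: $508. OOP to date $508.
#2 ($1,093): deductible takes $792, $301 remains; 50% of $301 = $150.50. Patient pays $942.50; OOP now $1,450.50.
#3 ($566): deductible already satisfied, so patient's share is 50% × $566 = $283. Cost to patient: $283. OOP to date $1,733.50.
#4 ($1,055): deductible already satisfied, so patient's share is 50% × $1,055 = $527.50. Cost to patient: $527.50. OOP to date $2,261.

$527.50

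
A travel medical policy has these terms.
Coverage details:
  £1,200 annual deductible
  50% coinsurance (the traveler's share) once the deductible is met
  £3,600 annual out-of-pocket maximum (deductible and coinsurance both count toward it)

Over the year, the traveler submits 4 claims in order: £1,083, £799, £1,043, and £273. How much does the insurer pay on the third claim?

£521.50

#1 (£1,083): fully absorbed by the deductible. Cost to traveler: £1,083. OOP to date £1,083. Plan pays £1,083 − £1,083 = £0.
#2 (£799): £117 finishes the deductible; £682 goes to coinsurance; coinsurance £682 × 50% = £341. Traveler pays £458; OOP now £1,541. Insurer: £799 − £458 = £341.
#3 (£1,043): 50% coinsurance on £1,043 = £521.50. Traveler pays £521.50; OOP now £2,062.50. Plan pays £1,043 − £521.50 = £521.50.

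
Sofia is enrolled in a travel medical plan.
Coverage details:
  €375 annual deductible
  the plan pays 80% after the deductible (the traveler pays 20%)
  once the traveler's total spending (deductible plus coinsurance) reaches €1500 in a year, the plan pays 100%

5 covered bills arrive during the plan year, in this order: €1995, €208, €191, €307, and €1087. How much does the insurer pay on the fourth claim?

€245.60

Claim 1 (€1995): deductible takes €375, €1620 remains; coinsurance €1620 × 20% = €324. Traveler pays €699; OOP now €699. Insurer: €1995 − €699 = €1296.
Claim 2 (€208): deductible met; 20% of €208 = €41.60. Cost to traveler: €41.60. OOP to date €740.60. Plan pays €208 − €41.60 = €166.40.
Claim 3 (€191): 20% coinsurance on €191 = €38.20. Traveler owes €38.20 (running OOP €778.80). Plan pays €191 − €38.20 = €152.80.
Claim 4 (€307): deductible met; 20% of €307 = €61.40. Cost to traveler: €61.40. OOP to date €840.20. Plan pays €307 − €61.40 = €245.60.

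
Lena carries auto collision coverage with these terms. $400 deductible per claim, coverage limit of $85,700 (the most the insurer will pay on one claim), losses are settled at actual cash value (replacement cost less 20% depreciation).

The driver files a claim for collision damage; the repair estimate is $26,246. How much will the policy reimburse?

Actual cash value after 20% depreciation: $26,246 × 80% = $20,996.80.
Subtract the deductible: $20,996.80 − $400 = $20,596.80.
$20,596.80 is within the $85,700 limit, so the insurer pays $20,596.80.

$20,596.80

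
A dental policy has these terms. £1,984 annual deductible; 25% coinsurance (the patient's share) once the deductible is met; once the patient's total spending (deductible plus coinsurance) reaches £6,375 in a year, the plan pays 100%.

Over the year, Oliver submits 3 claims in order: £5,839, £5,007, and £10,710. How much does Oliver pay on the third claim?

Bill 1, £5,839: £1,984 finishes the deductible; £3,855 goes to coinsurance; patient's 25% is £963.75. Patient owes £2,947.75 (running OOP £2,947.75).
Bill 2, £5,007: deductible already satisfied, so patient's share is 25% × £5,007 = £1,251.75. Cost to patient: £1,251.75. OOP to date £4,199.50.
Bill 3, £10,710: 25% coinsurance on £10,710 = £2,677.50. OOP would hit £6,877 > £6,375, so the cap limits the patient to £6,375 − £4,199.50 = £2,175.50.

£2,175.50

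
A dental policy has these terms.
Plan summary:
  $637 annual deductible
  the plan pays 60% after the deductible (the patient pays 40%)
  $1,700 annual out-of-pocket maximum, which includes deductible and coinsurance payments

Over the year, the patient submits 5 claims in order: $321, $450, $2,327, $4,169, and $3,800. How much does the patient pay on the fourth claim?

#1 ($321): all of it applies to the deductible. Patient pays $321; OOP now $321.
#2 ($450): deductible takes $316, $134 remains; coinsurance $134 × 40% = $53.60. Cost to patient: $369.60. OOP to date $690.60.
#3 ($2,327): deductible already satisfied, so patient's share is 40% × $2,327 = $930.80. Patient owes $930.80 (running OOP $1,621.40).
#4 ($4,169): deductible met; 40% of $4,169 = $1,667.60. OOP would hit $3,289 > $1,700, so the cap limits the patient to $1,700 − $1,621.40 = $78.60.

$78.60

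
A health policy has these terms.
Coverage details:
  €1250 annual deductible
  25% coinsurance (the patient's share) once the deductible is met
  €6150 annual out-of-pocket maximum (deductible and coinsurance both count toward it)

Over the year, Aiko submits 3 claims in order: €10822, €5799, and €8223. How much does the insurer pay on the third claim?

€7165.75

Claim 1 (€10822): €1250 to deductible, leaving €9572; patient's 25% is €2393. Patient pays €3643; OOP now €3643. Plan pays €10822 − €3643 = €7179.
Claim 2 (€5799): deductible already satisfied, so patient's share is 25% × €5799 = €1449.75. Patient owes €1449.75 (running OOP €5092.75). Plan pays €5799 − €1449.75 = €4349.25.
Claim 3 (€8223): deductible already satisfied, so patient's share is 25% × €8223 = €2055.75. OOP would hit €7148.50 > €6150, so the cap limits the patient to €6150 − €5092.75 = €1057.25. Insurer: €8223 − €1057.25 = €7165.75.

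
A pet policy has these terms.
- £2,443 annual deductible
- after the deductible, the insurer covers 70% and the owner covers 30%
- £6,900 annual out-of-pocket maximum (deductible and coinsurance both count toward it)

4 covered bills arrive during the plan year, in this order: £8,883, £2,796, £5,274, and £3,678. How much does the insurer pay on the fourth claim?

£3,574

Claim 1 — £8,883: deductible takes £2,443, £6,440 remains; owner's 30% is £1,932. Owner pays £4,375; OOP now £4,375. Insurer: £8,883 − £4,375 = £4,508.
Claim 2 — £2,796: deductible already satisfied, so owner's share is 30% × £2,796 = £838.80. Cost to owner: £838.80. OOP to date £5,213.80. Plan pays £2,796 − £838.80 = £1,957.20.
Claim 3 — £5,274: 30% coinsurance on £5,274 = £1,582.20. Owner owes £1,582.20 (running OOP £6,796). Plan pays £5,274 − £1,582.20 = £3,691.80.
Claim 4 — £3,678: deductible already satisfied, so owner's share is 30% × £3,678 = £1,103.40. OOP would hit £7,899.40 > £6,900, so the cap limits the owner to £6,900 − £6,796 = £104. Insurer: £3,678 − £104 = £3,574.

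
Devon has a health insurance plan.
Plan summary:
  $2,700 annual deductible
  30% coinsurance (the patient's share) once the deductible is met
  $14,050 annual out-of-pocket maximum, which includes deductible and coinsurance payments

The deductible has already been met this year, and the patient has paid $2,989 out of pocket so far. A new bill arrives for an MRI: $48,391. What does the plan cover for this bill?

The deductible is already satisfied, so the full bill goes to coinsurance.
Patient's 30% share of $48,391 is $14,517.30.
Adding $14,517.30 to the $2,989 already spent would give $17,506.30, which exceeds the $14,050 cap; the patient pays just $14,050 − $2,989 = $11,061.
The plan picks up $48,391 − $11,061 = $37,330.

$37,330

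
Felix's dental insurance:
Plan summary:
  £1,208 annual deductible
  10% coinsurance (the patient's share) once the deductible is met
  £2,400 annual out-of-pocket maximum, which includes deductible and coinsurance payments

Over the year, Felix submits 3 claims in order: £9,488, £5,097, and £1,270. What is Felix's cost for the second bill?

Bill 1, £9,488: £1,208 to deductible, leaving £8,280; coinsurance £8,280 × 10% = £828. Patient pays £2,036; OOP now £2,036.
Bill 2, £5,097: deductible met; 10% of £5,097 = £509.70. That would push OOP to £2,545.70, over the £2,400 cap, so patient pays £2,400 − £2,036 = £364.

£364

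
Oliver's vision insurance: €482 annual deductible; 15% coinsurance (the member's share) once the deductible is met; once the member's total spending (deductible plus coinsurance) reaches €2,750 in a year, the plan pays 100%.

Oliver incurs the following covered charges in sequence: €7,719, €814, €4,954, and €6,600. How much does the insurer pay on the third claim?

€4,210.90

Claim 1 (€7,719): deductible takes €482, €7,237 remains; member's 15% is €1,085.55. Cost to member: €1,567.55. OOP to date €1,567.55. Insurer: €7,719 − €1,567.55 = €6,151.45.
Claim 2 (€814): 15% coinsurance on €814 = €122.10. Cost to member: €122.10. OOP to date €1,689.65. Insurer: €814 − €122.10 = €691.90.
Claim 3 (€4,954): deductible met; 15% of €4,954 = €743.10. Member owes €743.10 (running OOP €2,432.75). Plan pays €4,954 − €743.10 = €4,210.90.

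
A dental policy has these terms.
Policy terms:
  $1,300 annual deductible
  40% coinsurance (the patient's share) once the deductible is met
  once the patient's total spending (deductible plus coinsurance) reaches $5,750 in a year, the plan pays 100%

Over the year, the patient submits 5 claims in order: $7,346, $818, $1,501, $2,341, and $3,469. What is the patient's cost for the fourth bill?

$936.40

Claim 1 — $7,346: $1,300 finishes the deductible; $6,046 goes to coinsurance; patient's 40% is $2,418.40. Patient pays $3,718.40; OOP now $3,718.40.
Claim 2 — $818: 40% coinsurance on $818 = $327.20. Cost to patient: $327.20. OOP to date $4,045.60.
Claim 3 — $1,501: deductible met; 40% of $1,501 = $600.40. Patient pays $600.40; OOP now $4,646.
Claim 4 — $2,341: deductible met; 40% of $2,341 = $936.40. Patient owes $936.40 (running OOP $5,582.40).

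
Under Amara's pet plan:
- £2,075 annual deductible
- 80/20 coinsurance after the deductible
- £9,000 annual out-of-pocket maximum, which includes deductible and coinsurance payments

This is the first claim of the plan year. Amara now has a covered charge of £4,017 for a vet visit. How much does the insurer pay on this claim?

Deductible not yet touched, so the first £2,075 of the bill goes to the deductible.
That leaves £4,017 − £2,075 = £1,942 for coinsurance.
Owner's 20% share of £1,942 is £388.40.
So the owner owes £2,075 + £388.40 = £2,463.40 before any cap.
Year-to-date out-of-pocket becomes £0 + £2,463.40 = £2,463.40, still under the £9,000 maximum, so no cap applies.
The insurer covers the remainder: £4,017 − £2,463.40 = £1,553.60.

£1,553.60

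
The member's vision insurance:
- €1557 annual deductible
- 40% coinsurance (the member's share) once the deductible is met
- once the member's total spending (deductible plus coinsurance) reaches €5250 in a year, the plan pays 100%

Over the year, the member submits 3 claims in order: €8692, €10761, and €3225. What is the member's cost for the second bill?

€839

Claim 1 — €8692: deductible takes €1557, €7135 remains; coinsurance €7135 × 40% = €2854. Cost to member: €4411. OOP to date €4411.
Claim 2 — €10761: 40% coinsurance on €10761 = €4304.40. That would push OOP to €8715.40, over the €5250 cap, so member pays €5250 − €4411 = €839.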